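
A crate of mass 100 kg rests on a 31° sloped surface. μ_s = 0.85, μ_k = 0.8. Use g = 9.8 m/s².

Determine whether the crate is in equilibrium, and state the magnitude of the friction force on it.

f ≈ 505 N

N = m g cos θ = 840 N.
Down-slope weight component: m g sin θ = 505 N.
μ_s N = 714 N.
505 ≤ 714 N, so it stays put; friction = 505 N.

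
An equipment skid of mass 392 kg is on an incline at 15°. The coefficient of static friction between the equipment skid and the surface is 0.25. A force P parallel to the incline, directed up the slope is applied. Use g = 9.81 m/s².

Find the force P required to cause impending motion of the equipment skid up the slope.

P ≈ 1920 N

At impending motion up the slope, friction acts down-slope at its limit: f = μ_s N.
P is parallel to the surface, so N = m g cos θ = 3710 N.
Along the incline: P = m g sin θ + μ_s N = 995 + 0.25×3710 = 1920 N.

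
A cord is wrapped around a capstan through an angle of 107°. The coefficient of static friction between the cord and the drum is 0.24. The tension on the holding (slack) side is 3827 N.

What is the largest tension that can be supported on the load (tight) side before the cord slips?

T_max ≈ 5990 N

At impending slip the capstan equation gives T₂/T₁ = e^{μβ} with β in radians.
β = 107° × π/180 = 1.868 rad.
e^{μβ} = e^{0.24×1.868} = 1.565.
T₂ = T₁ · e^{μβ} = 3827 × 1.565 = 5990 N.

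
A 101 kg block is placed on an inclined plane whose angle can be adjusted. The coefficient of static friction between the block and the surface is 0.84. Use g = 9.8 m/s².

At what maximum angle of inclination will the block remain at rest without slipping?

At the slip threshold, m g sin θ = μ_s · m g cos θ, so tan θ = μ_s.
θ_max = arctan(0.84) = 40°.

θ_max ≈ 40°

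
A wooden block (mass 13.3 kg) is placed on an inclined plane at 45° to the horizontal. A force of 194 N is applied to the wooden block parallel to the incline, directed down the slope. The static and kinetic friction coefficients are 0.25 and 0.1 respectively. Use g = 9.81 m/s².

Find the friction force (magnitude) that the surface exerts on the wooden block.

Perpendicular to the surface, N = m g cos θ = 13.3·9.81·cos 45° = 92.26 N.
For equilibrium along the incline the friction force must supply f = m g sin θ + P = 92.26 + 194 = 286.3 N (positive meaning up-slope).
Maximum static friction available: μ_s N = 0.25 × 92.26 = 23.06 N.
Since |286.3| > 23.06 N, static friction cannot hold it; the wooden block slides down the incline and kinetic friction applies: f = μ_k N = 0.1 × 92.26 = 9.23 N.

f ≈ 9.23 N (up the incline)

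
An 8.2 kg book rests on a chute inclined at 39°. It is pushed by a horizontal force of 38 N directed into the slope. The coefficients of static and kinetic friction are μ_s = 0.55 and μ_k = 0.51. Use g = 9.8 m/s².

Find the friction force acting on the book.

f ≈ 21 N (up the incline)

The horizontal push has a component P sin θ into the surface, so N = m g cos θ + P sin θ = 62.45 + 23.91 = 86.37 N.
Along the incline, the net driving force (taking up-slope positive) is P cos θ − m g sin θ = 29.53 − 50.57 = -21.04 N, so equilibrium requires friction f = 21.04 N (up-slope).
The limit of static friction is μ_s N = 47.5 N.
|f_req| = 21.04 ≤ 47.5 N → the book is in equilibrium; friction equals the required value.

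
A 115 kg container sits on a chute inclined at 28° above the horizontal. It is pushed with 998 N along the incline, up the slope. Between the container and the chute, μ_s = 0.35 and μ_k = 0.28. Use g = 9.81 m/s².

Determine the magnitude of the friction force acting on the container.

Perpendicular to the surface, N = m g cos θ = 115·9.81·cos 28° = 996.1 N.
For equilibrium along the incline the friction force must supply f = m g sin θ − P = 529.6 − 998 = -468.4 N (positive meaning up-slope).
Static friction can supply at most μ_s N = 348.6 N.
Since |-468.4| > 348.6 N, static friction cannot hold it; the container slides up the incline and kinetic friction applies: f = μ_k N = 0.28 × 996.1 = 279 N.

f ≈ 279 N (down the incline)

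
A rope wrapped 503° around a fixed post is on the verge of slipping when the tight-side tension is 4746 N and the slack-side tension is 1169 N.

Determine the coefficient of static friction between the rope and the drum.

μ ≈ 0.16

T₂/T₁ = e^{μβ} → μ = ln(T₂/T₁)/β.
β = 503° = 8.779 rad.
μ = ln(4746/1169)/8.779 = ln(4.06)/8.779 = 0.16.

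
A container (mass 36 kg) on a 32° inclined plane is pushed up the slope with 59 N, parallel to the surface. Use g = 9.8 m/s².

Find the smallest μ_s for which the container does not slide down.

μ_s,min ≈ 0.428

N = m g cos θ = 299.2 N.
Friction must make up the shortfall along the incline: f = m g sin θ − P = 187 − 59 = 128 N.
At the threshold f = μ_s N, so μ_s,min = 128/299.2 = 0.428.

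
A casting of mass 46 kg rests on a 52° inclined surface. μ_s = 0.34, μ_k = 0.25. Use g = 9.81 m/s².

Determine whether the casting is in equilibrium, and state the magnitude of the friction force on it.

N = m g cos θ = 278 N.
Down-slope weight component: m g sin θ = 356 N.
μ_s N = 94.5 N.
356 > 94.5 N, so it slides; kinetic friction f = μ_k N = 0.25×278 = 69.5 N.

f ≈ 69.5 N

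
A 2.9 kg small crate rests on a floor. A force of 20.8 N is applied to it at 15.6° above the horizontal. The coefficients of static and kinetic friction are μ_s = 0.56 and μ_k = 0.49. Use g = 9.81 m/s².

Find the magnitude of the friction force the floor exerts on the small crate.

Vertical equilibrium gives N = m g − P sin α = 22.86 N.
Horizontally, friction must balance P cos α = 20.03 N.
μ_s N = 0.56 × 22.86 = 12.8 N.
20.03 > 12.8 N → the small crate slides; f = μ_k N = 0.49×22.86 = 11.2 N.

f ≈ 11.2 N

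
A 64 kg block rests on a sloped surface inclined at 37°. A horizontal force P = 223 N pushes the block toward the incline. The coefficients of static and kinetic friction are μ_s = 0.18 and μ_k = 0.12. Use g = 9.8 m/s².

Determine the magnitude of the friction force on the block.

f ≈ 76.2 N (up the incline)

Normal direction: N = m g cos θ + P sin θ = 635.1 N.
Along the incline, the net driving force (taking up-slope positive) is P cos θ − m g sin θ = 178.1 − 377.5 = -199.4 N, so equilibrium requires friction f = 199.4 N (up-slope).
Maximum static friction: μ_s N = 0.18 × 635.1 = 114.3 N.
|f_req| = 199.4 > 114.3 N → the block slides down the incline; f = μ_k N = 0.12 × 635.1 = 76.2 N.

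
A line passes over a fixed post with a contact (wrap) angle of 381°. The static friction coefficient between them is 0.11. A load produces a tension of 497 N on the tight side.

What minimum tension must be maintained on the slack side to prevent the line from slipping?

T_min ≈ 239 N

Capstan equation at impending slip: T_tight/T_slack = e^{μβ}.
β = 381° = 6.65 rad; e^{μβ} = e^{0.11×6.65} = 2.078.
T_slack = T_tight / e^{μβ} = 497 / 2.078 = 239 N.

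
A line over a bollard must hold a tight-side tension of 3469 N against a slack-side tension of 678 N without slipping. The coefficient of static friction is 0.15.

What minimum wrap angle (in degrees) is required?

T₂/T₁ = e^{μβ} → β = ln(T₂/T₁)/μ.
β = ln(3469/678)/0.15 = 1.632/0.15 = 10.88 rad.
In degrees: β = 10.88 × 180/π = 624°.

β_min ≈ 624°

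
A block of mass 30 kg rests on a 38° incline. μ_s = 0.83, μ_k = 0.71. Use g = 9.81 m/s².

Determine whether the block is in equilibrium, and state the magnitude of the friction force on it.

N = m g cos θ = 232 N.
Down-slope weight component: m g sin θ = 181 N.
μ_s N = 192 N.
181 ≤ 192 N, so it stays put; friction = 181 N.

f ≈ 181 N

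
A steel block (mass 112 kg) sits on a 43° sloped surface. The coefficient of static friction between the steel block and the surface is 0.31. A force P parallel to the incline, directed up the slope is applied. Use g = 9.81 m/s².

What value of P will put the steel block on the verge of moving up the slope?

At impending motion up the slope, friction acts down-slope at its limit: f = μ_s N.
P is parallel to the surface, so N = m g cos θ = 804 N.
Along the incline: P = m g sin θ + μ_s N = 749 + 0.31×804 = 998 N.

P ≈ 998 N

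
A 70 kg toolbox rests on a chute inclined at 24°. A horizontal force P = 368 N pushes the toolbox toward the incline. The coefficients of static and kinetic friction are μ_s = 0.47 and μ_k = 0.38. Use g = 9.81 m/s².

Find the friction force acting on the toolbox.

f ≈ 56.9 N (down the incline)

Normal direction: N = m g cos θ + P sin θ = 777 N.
Parallel to the incline: P cos θ − m g sin θ = 336.2 − 279.3 = 56.88 N; the friction needed to balance this is 56.88 N acting down the slope.
The limit of static friction is μ_s N = 365.2 N.
|f_req| = 56.88 ≤ 365.2 N → the toolbox is in equilibrium; friction equals the required value.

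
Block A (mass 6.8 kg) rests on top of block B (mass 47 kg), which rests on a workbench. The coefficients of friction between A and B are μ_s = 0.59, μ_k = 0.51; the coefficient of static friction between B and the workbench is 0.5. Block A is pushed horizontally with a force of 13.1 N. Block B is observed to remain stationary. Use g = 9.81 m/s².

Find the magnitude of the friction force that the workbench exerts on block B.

f ≈ 13.1 N

The normal force B exerts on A is simply A's weight, N₁ = 66.71 N.
So the A–B interface can sustain at most μ_s N₁ = 39.36 N of static friction.
P = 13.1 N is within that limit, so A and B move together (both at rest); the A–B friction is simply f₁ = P = 13.1 N.
By Newton's third law B feels 13.1 N forward from A. With B stationary, the floor's static friction on B balances it: f₂ = 13.1 N (well within μ_s(m_A+m_B)g = 263.9 N).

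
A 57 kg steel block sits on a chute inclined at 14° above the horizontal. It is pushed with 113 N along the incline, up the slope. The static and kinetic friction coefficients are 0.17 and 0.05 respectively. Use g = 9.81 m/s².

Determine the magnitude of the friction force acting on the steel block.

f ≈ 22.3 N (up the incline)

Normal force: N = m g cos θ = 57 × 9.81 × cos 14° = 542.6 N.
Parallel to the incline, ΣF = 0 gives f = m g sin θ − P = 135.3 − 113 = 22.28 N (up-slope positive).
The static-friction ceiling is μ_s N = 0.17 × 542.6 = 92.24 N.
Since |22.28| ≤ 92.24 N, no slip — friction simply equals what equilibrium demands.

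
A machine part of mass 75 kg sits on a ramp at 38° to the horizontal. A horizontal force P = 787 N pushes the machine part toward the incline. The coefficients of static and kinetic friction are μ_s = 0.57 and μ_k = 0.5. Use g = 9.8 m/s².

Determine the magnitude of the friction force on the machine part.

Normal direction: N = m g cos θ + P sin θ = 1064 N.
Along the incline, the net driving force (taking up-slope positive) is P cos θ − m g sin θ = 620.2 − 452.5 = 167.7 N, so equilibrium requires friction f = -167.7 N (down-slope).
Maximum static friction: μ_s N = 0.57 × 1064 = 606.3 N.
|f_req| = 167.7 ≤ 606.3 N → the machine part is in equilibrium; friction equals the required value.

f ≈ 168 N (down the incline)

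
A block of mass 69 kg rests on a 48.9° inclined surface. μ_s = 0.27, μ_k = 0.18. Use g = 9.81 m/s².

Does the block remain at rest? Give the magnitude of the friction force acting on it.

f ≈ 80.1 N

N = m g cos θ = 445 N.
Down-slope weight component: m g sin θ = 510 N.
μ_s N = 120 N.
510 > 120 N, so it slides; kinetic friction f = μ_k N = 0.18×445 = 80.1 N.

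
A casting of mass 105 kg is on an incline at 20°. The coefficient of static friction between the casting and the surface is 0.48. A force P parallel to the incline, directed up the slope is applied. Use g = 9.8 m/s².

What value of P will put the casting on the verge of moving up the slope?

P ≈ 816 N

At impending motion up the slope, friction acts down-slope at its limit: f = μ_s N.
P is parallel to the surface, so N = m g cos θ = 967 N.
Along the incline: P = m g sin θ + μ_s N = 352 + 0.48×967 = 816 N.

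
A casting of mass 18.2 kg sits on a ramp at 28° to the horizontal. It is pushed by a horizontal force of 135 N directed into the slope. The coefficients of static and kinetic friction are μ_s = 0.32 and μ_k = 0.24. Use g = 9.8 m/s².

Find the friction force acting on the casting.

Resolve perpendicular to the incline: N = m g cos θ + P sin θ = 18.2×9.8×cos 28° + 135×sin 28° = 220.9 N.
Along the incline, the net driving force (taking up-slope positive) is P cos θ − m g sin θ = 119.2 − 83.73 = 35.46 N, so equilibrium requires friction f = -35.46 N (down-slope).
The limit of static friction is μ_s N = 70.68 N.
Since 35.46 N is within the 70.68 N limit, the casting stays put and friction is exactly 35.5 N.

f ≈ 35.5 N (down the incline)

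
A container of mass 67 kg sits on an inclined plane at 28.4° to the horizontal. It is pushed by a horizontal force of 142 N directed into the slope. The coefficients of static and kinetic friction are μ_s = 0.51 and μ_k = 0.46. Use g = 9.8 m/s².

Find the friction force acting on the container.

Normal direction: N = m g cos θ + P sin θ = 645.1 N.
Along the incline, the net driving force (taking up-slope positive) is P cos θ − m g sin θ = 124.9 − 312.3 = -187.4 N, so equilibrium requires friction f = 187.4 N (up-slope).
Maximum static friction: μ_s N = 0.51 × 645.1 = 329 N.
|f_req| = 187.4 ≤ 329 N → the container is in equilibrium; friction equals the required value.

f ≈ 187 N (up the incline)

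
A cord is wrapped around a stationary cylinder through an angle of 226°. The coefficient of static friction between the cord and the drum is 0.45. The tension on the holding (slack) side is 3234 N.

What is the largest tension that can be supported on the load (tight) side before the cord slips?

At impending slip the capstan equation gives T₂/T₁ = e^{μβ} with β in radians.
β = 226° × π/180 = 3.944 rad.
e^{μβ} = e^{0.45×3.944} = 5.9.
T₂ = T₁ · e^{μβ} = 3234 × 5.9 = 19100 N.

T_max ≈ 19100 N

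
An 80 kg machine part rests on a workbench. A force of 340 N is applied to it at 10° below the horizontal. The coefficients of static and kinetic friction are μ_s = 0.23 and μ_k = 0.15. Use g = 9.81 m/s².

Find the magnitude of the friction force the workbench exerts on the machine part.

Vertical equilibrium gives N = m g + P sin α = 843.8 N.
For equilibrium, f = P cos α = 340×cos 10° = 334.8 N.
μ_s N = 0.23 × 843.8 = 194.1 N.
The required friction exceeds μ_s N, so the machine part moves and f = μ_k N = 127 N.

f ≈ 127 N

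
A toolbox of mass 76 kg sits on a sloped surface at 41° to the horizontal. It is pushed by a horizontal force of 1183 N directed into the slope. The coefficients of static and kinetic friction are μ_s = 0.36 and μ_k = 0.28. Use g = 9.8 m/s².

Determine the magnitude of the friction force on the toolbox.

f ≈ 404 N (down the incline)

Normal direction: N = m g cos θ + P sin θ = 1338 N.
Along the incline, the net driving force (taking up-slope positive) is P cos θ − m g sin θ = 892.8 − 488.6 = 404.2 N, so equilibrium requires friction f = -404.2 N (down-slope).
Maximum static friction: μ_s N = 0.36 × 1338 = 481.8 N.
|f_req| = 404.2 ≤ 481.8 N → the toolbox is in equilibrium; friction equals the required value.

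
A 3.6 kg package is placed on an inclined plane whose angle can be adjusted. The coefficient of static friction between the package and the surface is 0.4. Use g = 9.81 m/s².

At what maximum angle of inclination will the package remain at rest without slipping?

θ_max ≈ 21.8°

At the slip threshold, m g sin θ = μ_s · m g cos θ, so tan θ = μ_s.
θ_max = arctan(0.4) = 21.8°.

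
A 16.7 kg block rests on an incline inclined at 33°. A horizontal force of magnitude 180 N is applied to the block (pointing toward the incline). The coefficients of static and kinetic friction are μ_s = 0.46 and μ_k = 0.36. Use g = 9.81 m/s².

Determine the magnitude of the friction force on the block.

Normal direction: N = m g cos θ + P sin θ = 235.4 N.
Along the incline, the net driving force (taking up-slope positive) is P cos θ − m g sin θ = 151 − 89.23 = 61.73 N, so equilibrium requires friction f = -61.73 N (down-slope).
Maximum static friction: μ_s N = 0.46 × 235.4 = 108.3 N.
|f_req| = 61.73 ≤ 108.3 N → the block is in equilibrium; friction equals the required value.

f ≈ 61.7 N (down the incline)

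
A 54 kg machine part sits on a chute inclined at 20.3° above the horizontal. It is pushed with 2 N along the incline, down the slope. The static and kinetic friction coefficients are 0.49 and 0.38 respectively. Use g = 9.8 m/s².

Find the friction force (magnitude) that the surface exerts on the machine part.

Normal force: N = m g cos θ = 54 × 9.8 × cos 20.3° = 496.3 N.
The friction needed for equilibrium is m g sin θ + P = 183.6 + 2 = 185.6 N, measured positive up-slope.
The static-friction ceiling is μ_s N = 0.49 × 496.3 = 243.2 N.
Since |185.6| ≤ 243.2 N, static friction is sufficient; f equals the required value, not μ_s N.

f ≈ 186 N (up the incline)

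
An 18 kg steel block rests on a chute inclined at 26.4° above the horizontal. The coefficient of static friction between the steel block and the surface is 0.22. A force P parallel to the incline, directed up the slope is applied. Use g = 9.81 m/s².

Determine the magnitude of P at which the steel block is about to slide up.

At impending motion up the slope, friction acts down-slope at its limit: f = μ_s N.
P is parallel to the surface, so N = m g cos θ = 158 N.
Along the incline: P = m g sin θ + μ_s N = 78.5 + 0.22×158 = 113 N.

P ≈ 113 N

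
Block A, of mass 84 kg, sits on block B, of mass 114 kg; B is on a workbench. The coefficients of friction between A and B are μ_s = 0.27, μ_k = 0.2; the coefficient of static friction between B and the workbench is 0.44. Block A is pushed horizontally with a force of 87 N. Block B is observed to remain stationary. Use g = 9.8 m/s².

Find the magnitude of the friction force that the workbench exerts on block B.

f ≈ 87 N

Normal force at the A–B interface: N₁ = m_A g = 823.2 N.
So the A–B interface can sustain at most μ_s N₁ = 222.3 N of static friction.
Since P = 87 N ≤ 222.3 N, A does not slip on B; friction on A equals P = 87 N.
B experiences an equal 87 N forward from A (third law). B is in equilibrium, so the floor supplies f₂ = 87 N of static friction (limit μ_s(m_A+m_B)g = 853.8 N, not exceeded).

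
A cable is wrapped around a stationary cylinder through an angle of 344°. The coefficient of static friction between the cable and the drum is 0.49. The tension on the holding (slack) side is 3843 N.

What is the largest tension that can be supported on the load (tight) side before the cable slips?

At impending slip the capstan equation gives T₂/T₁ = e^{μβ} with β in radians.
β = 344° × π/180 = 6.004 rad.
e^{μβ} = e^{0.49×6.004} = 18.95.
T₂ = T₁ · e^{μβ} = 3843 × 18.95 = 72800 N.

T_max ≈ 72800 N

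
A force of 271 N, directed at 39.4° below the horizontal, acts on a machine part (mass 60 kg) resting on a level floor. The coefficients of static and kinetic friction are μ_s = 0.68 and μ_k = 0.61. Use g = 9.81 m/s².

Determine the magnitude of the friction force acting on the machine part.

f ≈ 209 N

Vertical equilibrium gives N = m g + P sin α = 760.6 N.
Horizontally, friction must balance P cos α = 209.4 N.
μ_s N = 0.68 × 760.6 = 517.2 N.
209.4 ≤ 517.2 N → static; friction equals the required 209 N.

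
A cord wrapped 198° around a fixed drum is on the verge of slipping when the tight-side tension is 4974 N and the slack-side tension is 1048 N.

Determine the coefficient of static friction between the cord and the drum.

μ ≈ 0.451

T₂/T₁ = e^{μβ} → μ = ln(T₂/T₁)/β.
β = 198° = 3.456 rad.
μ = ln(4974/1048)/3.456 = ln(4.746)/3.456 = 0.451.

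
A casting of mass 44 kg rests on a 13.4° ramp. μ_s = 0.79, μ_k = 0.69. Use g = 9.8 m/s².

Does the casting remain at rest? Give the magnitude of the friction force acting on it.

f ≈ 99.9 N

N = m g cos θ = 419 N.
Down-slope weight component: m g sin θ = 99.9 N.
μ_s N = 331 N.
99.9 ≤ 331 N, so it stays put; friction = 99.9 N.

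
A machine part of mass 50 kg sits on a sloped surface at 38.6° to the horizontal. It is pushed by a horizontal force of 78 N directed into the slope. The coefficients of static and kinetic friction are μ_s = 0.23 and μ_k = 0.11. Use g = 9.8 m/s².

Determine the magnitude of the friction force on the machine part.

f ≈ 47.5 N (up the incline)

Resolve perpendicular to the incline: N = m g cos θ + P sin θ = 50×9.8×cos 38.6° + 78×sin 38.6° = 431.6 N.
Parallel to the incline: P cos θ − m g sin θ = 60.96 − 305.7 = -244.7 N; the friction needed to balance this is 244.7 N acting up the slope.
The limit of static friction is μ_s N = 99.27 N.
The required 244.7 N exceeds the static limit, so the machine part slides down-slope and f = μ_k N = 0.11×431.6 = 47.5 N.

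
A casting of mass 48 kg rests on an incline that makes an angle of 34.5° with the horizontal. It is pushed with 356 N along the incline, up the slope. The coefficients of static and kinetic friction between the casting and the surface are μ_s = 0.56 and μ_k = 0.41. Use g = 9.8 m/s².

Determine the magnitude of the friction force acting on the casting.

Perpendicular to the surface, N = m g cos θ = 48·9.8·cos 34.5° = 387.7 N.
Parallel to the incline, ΣF = 0 gives f = m g sin θ − P = 266.4 − 356 = -89.56 N (up-slope positive).
Maximum static friction available: μ_s N = 0.56 × 387.7 = 217.1 N.
Since |-89.56| ≤ 217.1 N, static friction is sufficient; f equals the required value, not μ_s N.

f ≈ 89.6 N (down the incline)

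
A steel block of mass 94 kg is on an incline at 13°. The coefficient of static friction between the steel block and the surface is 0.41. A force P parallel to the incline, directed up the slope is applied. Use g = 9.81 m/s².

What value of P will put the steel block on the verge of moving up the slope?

P ≈ 576 N

At impending motion up the slope, friction acts down-slope at its limit: f = μ_s N.
P is parallel to the surface, so N = m g cos θ = 899 N.
Along the incline: P = m g sin θ + μ_s N = 207 + 0.41×899 = 576 N.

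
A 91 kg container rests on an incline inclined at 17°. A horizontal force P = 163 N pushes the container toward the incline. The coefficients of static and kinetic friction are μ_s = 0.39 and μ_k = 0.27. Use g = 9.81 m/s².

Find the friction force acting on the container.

f ≈ 105 N (up the incline)

Normal direction: N = m g cos θ + P sin θ = 901.4 N.
Parallel to the incline: P cos θ − m g sin θ = 155.9 − 261 = -105.1 N; the friction needed to balance this is 105.1 N acting up the slope.
Maximum static friction: μ_s N = 0.39 × 901.4 = 351.5 N.
|f_req| = 105.1 ≤ 351.5 N → the container is in equilibrium; friction equals the required value.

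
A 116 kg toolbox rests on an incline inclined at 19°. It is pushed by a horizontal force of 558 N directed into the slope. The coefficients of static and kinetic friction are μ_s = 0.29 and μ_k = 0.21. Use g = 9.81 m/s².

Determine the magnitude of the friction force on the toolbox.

f ≈ 157 N (down the incline)

Resolve perpendicular to the incline: N = m g cos θ + P sin θ = 116×9.81×cos 19° + 558×sin 19° = 1258 N.
Parallel to the incline: P cos θ − m g sin θ = 527.6 − 370.5 = 157.1 N; the friction needed to balance this is 157.1 N acting down the slope.
Maximum static friction: μ_s N = 0.29 × 1258 = 364.7 N.
|f_req| = 157.1 ≤ 364.7 N → the toolbox is in equilibrium; friction equals the required value.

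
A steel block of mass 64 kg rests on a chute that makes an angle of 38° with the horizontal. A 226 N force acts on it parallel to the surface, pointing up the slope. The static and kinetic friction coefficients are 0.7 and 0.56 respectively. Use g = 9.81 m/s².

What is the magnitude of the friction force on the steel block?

The normal reaction is N = m g cos θ = 494.7 N.
Parallel to the incline, ΣF = 0 gives f = m g sin θ − P = 386.5 − 226 = 160.5 N (up-slope positive).
The static-friction ceiling is μ_s N = 0.7 × 494.7 = 346.3 N.
Since |160.5| ≤ 346.3 N, no slip — friction simply equals what equilibrium demands.

f ≈ 161 N (up the incline)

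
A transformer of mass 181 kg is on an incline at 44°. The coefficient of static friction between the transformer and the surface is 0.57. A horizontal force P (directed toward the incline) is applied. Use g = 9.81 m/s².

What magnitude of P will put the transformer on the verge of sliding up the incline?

At impending motion up the slope, friction acts down-slope at its limit: f = μ_s N.
Perpendicular to the incline: N = m g cos θ + P sin θ.
Along the incline: P cos θ = m g sin θ + μ_s N = m g sin θ + μ_s (m g cos θ + P sin θ).
Solving, P (cos θ − μ_s sin θ) = m g (sin θ + μ_s cos θ), so P = 181×9.81×(sin 44° + 0.57 cos 44°)/(cos 44° − 0.57 sin 44°) = 1780×1.105/0.3234 = 6070 N.

P ≈ 6070 N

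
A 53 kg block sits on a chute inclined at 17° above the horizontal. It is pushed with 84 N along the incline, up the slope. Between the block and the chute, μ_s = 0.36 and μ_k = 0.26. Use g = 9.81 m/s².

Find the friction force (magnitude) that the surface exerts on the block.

f ≈ 68 N (up the incline)

Normal force: N = m g cos θ = 53 × 9.81 × cos 17° = 497.2 N.
The friction needed for equilibrium is m g sin θ − P = 152 − 84 = 68.01 N, measured positive up-slope.
Maximum static friction available: μ_s N = 0.36 × 497.2 = 179 N.
Since |68.01| ≤ 179 N, the block remains in static equilibrium and friction takes exactly the required value.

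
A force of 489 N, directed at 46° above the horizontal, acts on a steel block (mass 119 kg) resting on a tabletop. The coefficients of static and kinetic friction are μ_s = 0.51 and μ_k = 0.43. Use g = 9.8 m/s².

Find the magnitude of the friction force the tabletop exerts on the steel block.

N = m g − P sin α = 1166 − 489×sin 46° = 814.4 N.
For equilibrium, f = P cos α = 489×cos 46° = 339.7 N.
μ_s N = 0.51 × 814.4 = 415.4 N.
339.7 ≤ 415.4 N → static; friction equals the required 340 N.

f ≈ 340 N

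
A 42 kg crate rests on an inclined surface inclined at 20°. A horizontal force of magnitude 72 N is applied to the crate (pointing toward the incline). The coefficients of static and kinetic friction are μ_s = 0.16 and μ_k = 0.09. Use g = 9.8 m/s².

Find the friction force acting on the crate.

f ≈ 37 N (up the incline)

Resolve perpendicular to the incline: N = m g cos θ + P sin θ = 42×9.8×cos 20° + 72×sin 20° = 411.4 N.
Along the incline, the net driving force (taking up-slope positive) is P cos θ − m g sin θ = 67.66 − 140.8 = -73.12 N, so equilibrium requires friction f = 73.12 N (up-slope).
The limit of static friction is μ_s N = 65.82 N.
|f_req| = 73.12 > 65.82 N → the crate slides down the incline; f = μ_k N = 0.09 × 411.4 = 37 N.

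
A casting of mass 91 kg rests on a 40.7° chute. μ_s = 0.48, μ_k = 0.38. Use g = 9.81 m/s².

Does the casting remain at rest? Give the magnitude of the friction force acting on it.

N = m g cos θ = 677 N.
Down-slope weight component: m g sin θ = 582 N.
μ_s N = 325 N.
582 > 325 N, so it slides; kinetic friction f = μ_k N = 0.38×677 = 257 N.

f ≈ 257 N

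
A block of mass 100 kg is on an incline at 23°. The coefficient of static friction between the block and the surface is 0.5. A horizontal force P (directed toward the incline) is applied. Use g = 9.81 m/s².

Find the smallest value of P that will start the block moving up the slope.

At impending motion up the slope, friction acts down-slope at its limit: f = μ_s N.
Perpendicular to the incline: N = m g cos θ + P sin θ.
Along the incline: P cos θ = m g sin θ + μ_s N = m g sin θ + μ_s (m g cos θ + P sin θ).
Solving, P (cos θ − μ_s sin θ) = m g (sin θ + μ_s cos θ), so P = 100×9.81×(sin 23° + 0.5 cos 23°)/(cos 23° − 0.5 sin 23°) = 981×0.851/0.7251 = 1150 N.

P ≈ 1150 N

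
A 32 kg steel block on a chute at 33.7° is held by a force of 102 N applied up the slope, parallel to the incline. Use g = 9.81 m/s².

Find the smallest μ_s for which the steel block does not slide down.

N = m g cos θ = 261.2 N.
Friction must make up the shortfall along the incline: f = m g sin θ − P = 174.2 − 102 = 72.18 N.
At the threshold f = μ_s N, so μ_s,min = 72.18/261.2 = 0.276.

μ_s,min ≈ 0.276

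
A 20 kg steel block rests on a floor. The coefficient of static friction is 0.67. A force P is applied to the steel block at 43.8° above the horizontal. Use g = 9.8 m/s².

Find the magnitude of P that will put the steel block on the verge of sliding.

N = m g − P sin α (the pull lifts the steel block).
At impending slip, P cos α = μ_s N = μ_s (m g − P sin α).
Solving: P (cos α + μ_s sin α) = μ_s m g → P = 0.67×196/(cos 43.8° + 0.67 sin 43.8°) = 131/1.185 = 111 N.

P ≈ 111 N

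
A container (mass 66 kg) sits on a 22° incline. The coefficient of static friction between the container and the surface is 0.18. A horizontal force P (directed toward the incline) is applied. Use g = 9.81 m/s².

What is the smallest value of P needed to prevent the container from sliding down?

The container tends to slide down (tan θ > μ_s), so at the point of impending slip friction acts up-slope at its limit: f = μ_s N.
Perpendicular to the incline: N = m g cos θ + P sin θ.
Along the incline: P cos θ + μ_s N = m g sin θ, i.e. P cos θ + μ_s (m g cos θ + P sin θ) = m g sin θ.
Solving, P (cos θ + μ_s sin θ) = m g (sin θ − μ_s cos θ), so P = 647×0.2077/0.9946 = 135 N.

P_min ≈ 135 N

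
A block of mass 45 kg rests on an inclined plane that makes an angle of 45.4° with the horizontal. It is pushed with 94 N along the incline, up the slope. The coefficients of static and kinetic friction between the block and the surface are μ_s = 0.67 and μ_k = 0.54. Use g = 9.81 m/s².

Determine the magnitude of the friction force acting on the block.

Perpendicular to the surface, N = m g cos θ = 45·9.81·cos 45.4° = 310 N.
The friction needed for equilibrium is m g sin θ − P = 314.3 − 94 = 220.3 N, measured positive up-slope.
The static-friction ceiling is μ_s N = 0.67 × 310 = 207.7 N.
Since |220.3| > 207.7 N, static friction cannot hold it; the block slides down the incline and kinetic friction applies: f = μ_k N = 0.54 × 310 = 167 N.

f ≈ 167 N (up the incline)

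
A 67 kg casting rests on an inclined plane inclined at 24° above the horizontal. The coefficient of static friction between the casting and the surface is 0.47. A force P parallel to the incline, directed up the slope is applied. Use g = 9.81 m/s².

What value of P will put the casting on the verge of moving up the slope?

At impending motion up the slope, friction acts down-slope at its limit: f = μ_s N.
P is parallel to the surface, so N = m g cos θ = 600 N.
Along the incline: P = m g sin θ + μ_s N = 267 + 0.47×600 = 550 N.

P ≈ 550 N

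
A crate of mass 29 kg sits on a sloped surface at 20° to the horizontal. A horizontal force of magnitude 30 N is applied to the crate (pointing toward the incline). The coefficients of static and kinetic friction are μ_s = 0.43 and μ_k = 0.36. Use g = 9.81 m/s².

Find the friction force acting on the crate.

The horizontal push has a component P sin θ into the surface, so N = m g cos θ + P sin θ = 267.3 + 10.26 = 277.6 N.
Parallel to the incline: P cos θ − m g sin θ = 28.19 − 97.3 = -69.11 N; the friction needed to balance this is 69.11 N acting up the slope.
The limit of static friction is μ_s N = 119.4 N.
|f_req| = 69.11 ≤ 119.4 N → the crate is in equilibrium; friction equals the required value.

f ≈ 69.1 N (up the incline)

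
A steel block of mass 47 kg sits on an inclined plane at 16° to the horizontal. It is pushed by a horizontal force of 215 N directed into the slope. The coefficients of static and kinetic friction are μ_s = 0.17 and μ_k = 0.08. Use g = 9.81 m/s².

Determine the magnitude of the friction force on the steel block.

Normal direction: N = m g cos θ + P sin θ = 502.5 N.
Parallel to the incline: P cos θ − m g sin θ = 206.7 − 127.1 = 79.58 N; the friction needed to balance this is 79.58 N acting down the slope.
Maximum static friction: μ_s N = 0.17 × 502.5 = 85.42 N.
|f_req| = 79.58 ≤ 85.42 N → the steel block is in equilibrium; friction equals the required value.

f ≈ 79.6 N (down the incline)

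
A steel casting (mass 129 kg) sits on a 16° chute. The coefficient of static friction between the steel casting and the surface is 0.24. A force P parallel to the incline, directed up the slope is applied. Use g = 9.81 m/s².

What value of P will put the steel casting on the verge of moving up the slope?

At impending motion up the slope, friction acts down-slope at its limit: f = μ_s N.
P is parallel to the surface, so N = m g cos θ = 1220 N.
Along the incline: P = m g sin θ + μ_s N = 349 + 0.24×1220 = 641 N.

P ≈ 641 N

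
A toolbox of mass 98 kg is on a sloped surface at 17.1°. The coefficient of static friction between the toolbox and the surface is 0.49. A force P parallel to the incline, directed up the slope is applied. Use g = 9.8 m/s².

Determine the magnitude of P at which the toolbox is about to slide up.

P ≈ 732 N

At impending motion up the slope, friction acts down-slope at its limit: f = μ_s N.
P is parallel to the surface, so N = m g cos θ = 918 N.
Along the incline: P = m g sin θ + μ_s N = 282 + 0.49×918 = 732 N.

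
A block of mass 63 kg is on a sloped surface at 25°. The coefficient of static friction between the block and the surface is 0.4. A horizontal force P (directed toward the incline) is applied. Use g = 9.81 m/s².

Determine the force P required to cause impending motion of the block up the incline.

At impending motion up the slope, friction acts down-slope at its limit: f = μ_s N.
Perpendicular to the incline: N = m g cos θ + P sin θ.
Along the incline: P cos θ = m g sin θ + μ_s N = m g sin θ + μ_s (m g cos θ + P sin θ).
Solving, P (cos θ − μ_s sin θ) = m g (sin θ + μ_s cos θ), so P = 63×9.81×(sin 25° + 0.4 cos 25°)/(cos 25° − 0.4 sin 25°) = 618×0.7851/0.7373 = 658 N.

P ≈ 658 N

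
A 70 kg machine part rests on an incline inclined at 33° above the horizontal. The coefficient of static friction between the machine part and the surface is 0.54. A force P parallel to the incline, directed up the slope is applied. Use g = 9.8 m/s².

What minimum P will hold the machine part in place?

P_min ≈ 62.9 N

The machine part tends to slide down (tan θ > μ_s), so at the point of impending slip friction acts up-slope at its limit: f = μ_s N.
P is parallel to the surface, so N = m g cos θ = 575 N.
Along the incline: P + μ_s N = m g sin θ, so P = 374 − 0.54×575 = 62.9 N.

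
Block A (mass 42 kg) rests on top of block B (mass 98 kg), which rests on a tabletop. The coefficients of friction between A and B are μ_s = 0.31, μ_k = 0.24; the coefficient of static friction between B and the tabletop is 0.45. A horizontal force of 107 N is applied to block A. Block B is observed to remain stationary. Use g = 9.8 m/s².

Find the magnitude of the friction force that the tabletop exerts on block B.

Between the blocks, N₁ = m_A g = 411.6 N.
Maximum static friction on A from B: μ_s N₁ = 0.31×411.6 = 127.6 N.
Since P = 107 N ≤ 127.6 N, A does not slip on B; friction on A equals P = 107 N.
By Newton's third law B feels 107 N forward from A. With B stationary, the floor's static friction on B balances it: f₂ = 107 N (well within μ_s(m_A+m_B)g = 617.4 N).

f ≈ 107 N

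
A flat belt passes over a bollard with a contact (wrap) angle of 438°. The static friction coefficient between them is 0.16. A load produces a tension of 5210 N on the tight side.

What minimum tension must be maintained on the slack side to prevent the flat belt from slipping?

T_min ≈ 1530 N

Capstan equation at impending slip: T_tight/T_slack = e^{μβ}.
β = 438° = 7.645 rad; e^{μβ} = e^{0.16×7.645} = 3.398.
T_slack = T_tight / e^{μβ} = 5210 / 3.398 = 1530 N.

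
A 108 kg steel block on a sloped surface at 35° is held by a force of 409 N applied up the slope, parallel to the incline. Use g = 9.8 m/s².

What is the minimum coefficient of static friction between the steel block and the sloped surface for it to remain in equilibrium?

N = m g cos θ = 867 N.
Friction must make up the shortfall along the incline: f = m g sin θ − P = 607.1 − 409 = 198.1 N.
At the threshold f = μ_s N, so μ_s,min = 198.1/867 = 0.228.

μ_s,min ≈ 0.228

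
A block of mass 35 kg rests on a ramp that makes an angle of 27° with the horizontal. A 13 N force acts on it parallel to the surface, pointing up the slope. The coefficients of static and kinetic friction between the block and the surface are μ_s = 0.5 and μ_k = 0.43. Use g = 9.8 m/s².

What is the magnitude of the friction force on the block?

Normal force: N = m g cos θ = 35 × 9.8 × cos 27° = 305.6 N.
For equilibrium along the incline the friction force must supply f = m g sin θ − P = 155.7 − 13 = 142.7 N (positive meaning up-slope).
The static-friction ceiling is μ_s N = 0.5 × 305.6 = 152.8 N.
Since |142.7| ≤ 152.8 N, no slip — friction simply equals what equilibrium demands.

f ≈ 143 N (up the incline)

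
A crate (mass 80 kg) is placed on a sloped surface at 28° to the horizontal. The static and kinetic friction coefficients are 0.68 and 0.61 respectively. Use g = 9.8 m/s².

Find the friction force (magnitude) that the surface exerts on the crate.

f ≈ 368 N (up the incline)

Normal force: N = m g cos θ = 80 × 9.8 × cos 28° = 692.2 N.
For equilibrium along the incline, friction must balance the weight component: f = m g sin θ = 368.1 N up the slope.
The static-friction ceiling is μ_s N = 0.68 × 692.2 = 470.7 N.
Since |368.1| ≤ 470.7 N, no slip — friction simply equals what equilibrium demands.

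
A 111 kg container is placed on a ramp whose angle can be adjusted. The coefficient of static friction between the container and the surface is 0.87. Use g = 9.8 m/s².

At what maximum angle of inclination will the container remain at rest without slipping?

θ_max ≈ 41°

At the slip threshold, m g sin θ = μ_s · m g cos θ, so tan θ = μ_s.
θ_max = arctan(0.87) = 41°.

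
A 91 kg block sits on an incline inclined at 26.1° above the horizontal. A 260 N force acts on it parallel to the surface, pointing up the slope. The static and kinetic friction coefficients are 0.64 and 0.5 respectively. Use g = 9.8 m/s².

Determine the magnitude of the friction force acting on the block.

f ≈ 132 N (up the incline)

Normal force: N = m g cos θ = 91 × 9.8 × cos 26.1° = 800.9 N.
For equilibrium along the incline the friction force must supply f = m g sin θ − P = 392.3 − 260 = 132.3 N (positive meaning up-slope).
Maximum static friction available: μ_s N = 0.64 × 800.9 = 512.6 N.
Since |132.3| ≤ 512.6 N, the block remains in static equilibrium and friction takes exactly the required value.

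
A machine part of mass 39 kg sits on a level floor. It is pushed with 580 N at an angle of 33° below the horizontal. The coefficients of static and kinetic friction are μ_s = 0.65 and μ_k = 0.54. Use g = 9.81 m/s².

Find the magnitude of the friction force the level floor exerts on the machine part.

N = m g + P sin α = 382.6 + 580×sin 33° = 698.5 N.
Horizontally, friction must balance P cos α = 486.4 N.
μ_s N = 0.65 × 698.5 = 454 N.
The required friction exceeds μ_s N, so the machine part moves and f = μ_k N = 377 N.

f ≈ 377 N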